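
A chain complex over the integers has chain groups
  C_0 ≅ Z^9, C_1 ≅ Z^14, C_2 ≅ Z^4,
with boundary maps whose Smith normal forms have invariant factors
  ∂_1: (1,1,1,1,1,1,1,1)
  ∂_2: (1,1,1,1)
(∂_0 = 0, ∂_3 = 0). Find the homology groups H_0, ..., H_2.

H_0 ≅ Z,  H_1 ≅ Z^2,  H_2 = 0.

H_0: b_0 = 9 − 0 − 8 = 1; torsion from ∂_1 factors > 1: none. So H_0 ≅ Z.
H_1: b_1 = 14 − 8 − 4 = 2; torsion from ∂_2 factors > 1: none. So H_1 ≅ Z^2.
H_2: b_2 = 4 − 4 − 0 = 0; torsion from ∂_3 factors > 1: none. So H_2 ≅ 0.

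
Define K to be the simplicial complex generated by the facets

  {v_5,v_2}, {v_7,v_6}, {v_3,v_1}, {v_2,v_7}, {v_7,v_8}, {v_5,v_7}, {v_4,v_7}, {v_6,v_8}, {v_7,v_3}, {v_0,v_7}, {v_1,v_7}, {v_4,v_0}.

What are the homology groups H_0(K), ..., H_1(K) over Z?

Take the total order v_0 < v_1 < v_2 < v_3 < v_4 < v_5 < v_6 < v_7 < v_8 on the vertex set. Then K (dimension 1) consists of the simplices:

  0-simplices (9): [v_0], [v_1], [v_2], [v_3], [v_4], [v_5], [v_6], [v_7], [v_8]
  1-simplices (12): [v_0,v_4], [v_0,v_7], [v_1,v_3], [v_1,v_7], [v_2,v_5], [v_2,v_7], [v_3,v_7], [v_4,v_7], [v_5,v_7], [v_6,v_7], [v_6,v_8], [v_7,v_8]

Hence C_0 ≅ Z^9, C_1 ≅ Z^12.

The boundary map ∂_1: C_1 → C_0 maps an edge to its endpoints' difference, ∂[p,q] = q − p. For instance
  ∂[v_5,v_7] = [v_7] − [v_5].
The 9×12 boundary matrix has rank 8 and Smith normal form diag(1,1,1,1,1,1,1,1).

Computing H_k = (kernel of ∂_k) / (image of ∂_{k+1}):

  H_0: rank C_0 − rank ∂_1 = 9 − 8 = 1, and the invariant factors of ∂_1 are all 1, so H_0 ≅ Z.
  H_1: rank ker ∂_1 − rank ∂_2 = (12 − 8) − 0 = 4, and there is no ∂_2, so H_1 ≅ Z^4.

As a check, the Euler characteristic is 9 − 12 = -3, which agrees with 1 − 4 = -3.

H_0 ≅ Z,  H_1 ≅ Z^4.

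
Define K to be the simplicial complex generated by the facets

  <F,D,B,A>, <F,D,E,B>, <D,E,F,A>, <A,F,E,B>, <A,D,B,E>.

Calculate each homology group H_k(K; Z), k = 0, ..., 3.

H_0 = Z,  H_1 = 0,  H_2 = 0,  H_3 = Z.

Order the vertices as A < B < D < E < F. Listing each simplex with vertices in this order, K has dimension 3 with simplices:

  0-simplices (5): A, B, D, E, F
  1-simplices (10): AB, AD, AE, AF, BD, BE, BF, DE, DF, EF
  2-simplices (10): ABD, ABE, ABF, ADE, ADF, AEF, BDE, BDF, BEF, DEF
  3-simplices (5): ABDE, ABDF, ABEF, ADEF, BDEF

so the chain groups are C_0 ≅ Z^5, C_1 ≅ Z^10, C_2 ≅ Z^10, C_3 ≅ Z^5.

The boundary map ∂_1: C_1 → C_0 sends each edge [p,q] (with p < q) to q − p.
This gives a 5×10 integer matrix of rank 4; reducing to Smith normal form yields diagonal entries (1,1,1,1).

The boundary map ∂_2: C_2 → C_1 maps a triangle to the signed sum of its edges. For instance
  ∂ADE = DE − AE + AD,
  ∂BDF = DF − BF + BD.
The resulting 10×10 matrix has rank 6, and its Smith normal form has invariant factors (1,1,1,1,1,1).

Boundary ∂_3: C_3 → C_2 sends each 3-simplex σ to the alternating sum Σ_i (−1)^i (σ with its i-th vertex removed). For instance
  ∂ADEF = DEF − AEF + ADF − ADE,
  ∂ABDF = BDF − ADF + ABF − ABD.
As a 10×5 matrix over Z this has rank 4, with invariant factors (1,1,1,1).

Computing H_k = (kernel of ∂_k) / (image of ∂_{k+1}):

  H_0: rank C_0 − rank ∂_1 = 5 − 4 = 1, and the invariant factors of ∂_1 are all 1, so H_0 = Z.
  H_1: rank ker ∂_1 − rank ∂_2 = (10 − 4) − 6 = 0, and the invariant factors of ∂_2 are all 1, so H_1 = 0.
  H_2: rank ker ∂_2 − rank ∂_3 = (10 − 6) − 4 = 0, and the invariant factors of ∂_3 are all 1, so H_2 = 0.
  H_3: rank ker ∂_3 − rank ∂_4 = (5 − 4) − 0 = 1, and there is no ∂_4, so H_3 = Z.

(K is a triangulation of the 3-sphere S^3.)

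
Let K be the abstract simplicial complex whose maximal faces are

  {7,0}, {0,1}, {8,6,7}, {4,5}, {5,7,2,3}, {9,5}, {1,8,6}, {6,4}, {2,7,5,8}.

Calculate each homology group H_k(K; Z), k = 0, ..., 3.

H_0 ≅ Z,  H_1 ≅ Z^2,  H_2 = 0,  H_3 = 0.

We work with the vertex ordering 0 < 1 < 2 < 3 < 4 < 5 < 6 < 7 < 8 < 9. The simplices of K, each written with vertices in increasing order, are:

  0-simplices (10): [0], [1], [2], [3], [4], [5], [6], [7], [8], [9]
  1-simplices (18): [0,1], [0,7], [1,6], [1,8], [2,3], [2,5], [2,7], [2,8], [3,5], [3,7], [4,5], [4,6], [5,7], [5,8], [5,9], [6,7], [6,8], [7,8]
  2-simplices (9): [1,6,8], [2,3,5], [2,3,7], [2,5,7], [2,5,8], [2,7,8], [3,5,7], [5,7,8], [6,7,8]
  3-simplices (2): [2,3,5,7], [2,5,7,8]

Hence C_0 ≅ Z^10, C_1 ≅ Z^18, C_2 ≅ Z^9, C_3 ≅ Z^2.

∂_1: C_1 → C_0 sends each edge [p,q] (with p < q) to q − p.
This gives a 10×18 integer matrix of rank 9; reducing to Smith normal form yields diagonal entries (1,1,1,1,1,1,1,1,1).

∂_2: C_2 → C_1 acts by ∂[p,q,r] = [q,r] − [p,r] + [p,q]. For instance
  ∂[2,5,8] = [5,8] − [2,8] + [2,5],
  ∂[5,7,8] = [7,8] − [5,8] + [5,7].
The 18×9 boundary matrix has rank 7 and Smith normal form diag(1,1,1,1,1,1,1).

∂_3: C_3 → C_2 sends each 3-simplex σ to the alternating sum Σ_i (−1)^i (σ with its i-th vertex removed). For instance
  ∂[2,3,5,7] = [3,5,7] − [2,5,7] + [2,3,7] − [2,3,5],
  ∂[2,5,7,8] = [5,7,8] − [2,7,8] + [2,5,8] − [2,5,7].
As a 9×2 matrix over Z this has rank 2, with invariant factors (1,1).

Reading off H_k = ker ∂_k / im ∂_{k+1}:

  H_0: rank C_0 − rank ∂_1 = 10 − 9 = 1, and the invariant factors of ∂_1 are all 1, so H_0 = Z.
  H_1: rank ker ∂_1 − rank ∂_2 = (18 − 9) − 7 = 2, and the invariant factors of ∂_2 are all 1, so H_1 = Z^2.
  H_2: rank ker ∂_2 − rank ∂_3 = (9 − 7) − 2 = 0, and the invariant factors of ∂_3 are all 1, so H_2 = 0.
  H_3: rank ker ∂_3 − rank ∂_4 = (2 − 2) − 0 = 0, and there is no ∂_4, so H_3 = 0.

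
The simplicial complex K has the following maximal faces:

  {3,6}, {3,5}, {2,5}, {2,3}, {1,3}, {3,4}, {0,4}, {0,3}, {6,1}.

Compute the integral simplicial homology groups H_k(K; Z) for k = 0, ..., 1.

H_0 = Z,  H_1 = Z^3.

Order the vertices as 0 < 1 < 2 < 3 < 4 < 5 < 6. Listing each simplex with vertices in this order, K has dimension 1 with simplices:

  0-simplices (7): [0], [1], [2], [3], [4], [5], [6]
  1-simplices (9): [0,3], [0,4], [1,3], [1,6], [2,3], [2,5], [3,4], [3,5], [3,6]

giving chain groups C_0 ≅ Z^7, C_1 ≅ Z^9.

The boundary map ∂_1: C_1 → C_0 sends each edge [p,q] (with p < q) to q − p. For instance
  ∂[1,6] = [6] − [1].
The resulting 7×9 matrix has rank 6, and its Smith normal form has invariant factors (1,1,1,1,1,1).

Reading off H_k = ker ∂_k / im ∂_{k+1}:

  H_0: rank C_0 − rank ∂_1 = 7 − 6 = 1, and the invariant factors of ∂_1 are all 1, so H_0 ≅ Z.
  H_1: rank ker ∂_1 − rank ∂_2 = (9 − 6) − 0 = 3, and there is no ∂_2, so H_1 ≅ Z^3.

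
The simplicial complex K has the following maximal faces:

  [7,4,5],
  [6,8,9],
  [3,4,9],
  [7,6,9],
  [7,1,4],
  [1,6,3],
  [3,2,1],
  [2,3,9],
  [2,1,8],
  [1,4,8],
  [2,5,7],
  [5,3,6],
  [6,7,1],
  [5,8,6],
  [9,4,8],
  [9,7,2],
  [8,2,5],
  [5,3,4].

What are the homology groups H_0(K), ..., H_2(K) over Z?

H_0 ≅ Z,  H_1 ≅ Z^2,  H_2 ≅ Z.

Order the vertices as 1 < 2 < 3 < 4 < 5 < 6 < 7 < 8 < 9. Listing each simplex with vertices in this order, K has dimension 2 with simplices:

  0-simplices (9): [1], [2], [3], [4], [5], [6], [7], [8], [9]
  1-simplices (27): (27 of them)
  2-simplices (18): [1,2,3], [1,2,8], [1,3,6], [1,4,7], [1,4,8], [1,6,7], [2,3,9], [2,5,7], [2,5,8], [2,7,9], [3,4,5], [3,4,9], [3,5,6], [4,5,7], [4,8,9], [5,6,8], [6,7,9], [6,8,9]

so the chain groups are C_0 ≅ Z^9, C_1 ≅ Z^27, C_2 ≅ Z^18.

∂_1: C_1 → C_0 is given by ∂[p,q] = [q] − [p]. For instance
  ∂[5,7] = [7] − [5].
The 9×27 boundary matrix has rank 8 and Smith normal form diag(1,1,1,1,1,1,1,1).

The boundary map ∂_2: C_2 → C_1 sends each 2-simplex [p,q,r] to [q,r] − [p,r] + [p,q]. For instance
  ∂[1,2,8] = [2,8] − [1,8] + [1,2],
  ∂[1,6,7] = [6,7] − [1,7] + [1,6].
This gives a 27×18 integer matrix of rank 17; reducing to Smith normal form yields diagonal entries (1,1,1,1,1,1,1,1,1,1,1,1,1,1,1,1,1).

Reading off H_k = ker ∂_k / im ∂_{k+1}:

  H_0: rank C_0 − rank ∂_1 = 9 − 8 = 1, and the invariant factors of ∂_1 are all 1, so H_0 ≅ Z.
  H_1: rank ker ∂_1 − rank ∂_2 = (27 − 8) − 17 = 2, and the invariant factors of ∂_2 are all 1, so H_1 ≅ Z^2.
  H_2: rank ker ∂_2 − rank ∂_3 = (18 − 17) − 0 = 1, and there is no ∂_3, so H_2 ≅ Z.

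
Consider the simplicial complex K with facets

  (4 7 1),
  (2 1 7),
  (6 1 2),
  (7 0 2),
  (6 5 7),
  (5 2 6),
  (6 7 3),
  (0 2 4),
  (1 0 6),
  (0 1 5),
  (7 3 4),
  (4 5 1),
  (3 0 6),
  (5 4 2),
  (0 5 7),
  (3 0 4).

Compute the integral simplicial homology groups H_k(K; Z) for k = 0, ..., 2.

H_0 ≅ Z,  H_1 ≅ Z^2,  H_2 ≅ Z.

We work with the vertex ordering 0 < 1 < 2 < 3 < 4 < 5 < 6 < 7. The simplices of K, each written with vertices in increasing order, are:

  0-simplices (8): [0], [1], [2], [3], [4], [5], [6], [7]
  1-simplices (24): (24 of them)
  2-simplices (16): [0,1,5], [0,1,6], [0,2,4], [0,2,7], [0,3,4], [0,3,6], [0,5,7], [1,2,6], [1,2,7], [1,4,5], [1,4,7], [2,4,5], [2,5,6], [3,4,7], [3,6,7], [5,6,7]

Hence C_0 ≅ Z^8, C_1 ≅ Z^24, C_2 ≅ Z^16.

Boundary ∂_1: C_1 → C_0 maps an edge to its endpoints' difference, ∂[p,q] = q − p.
The 8×24 boundary matrix has rank 7 and Smith normal form diag(1,1,1,1,1,1,1).

∂_2: C_2 → C_1 acts by ∂[p,q,r] = [q,r] − [p,r] + [p,q]. For instance
  ∂[5,6,7] = [6,7] − [5,7] + [5,6],
  ∂[1,4,5] = [4,5] − [1,5] + [1,4].
As a 24×16 matrix over Z this has rank 15, with invariant factors (1,1,1,1,1,1,1,1,1,1,1,1,1,1,1).

Now H_k = ker ∂_k / im ∂_{k+1}, so:

  H_0: rank C_0 − rank ∂_1 = 8 − 7 = 1, and the invariant factors of ∂_1 are all 1, so H_0 = Z.
  H_1: rank ker ∂_1 − rank ∂_2 = (24 − 7) − 15 = 2, and the invariant factors of ∂_2 are all 1, so H_1 = Z^2.
  H_2: rank ker ∂_2 − rank ∂_3 = (16 − 15) − 0 = 1, and there is no ∂_3, so H_2 = Z.

As a check, the Euler characteristic is 8 − 24 + 16 = 0, which agrees with 1 − 2 + 1 = 0.
(K is a triangulation of the torus T^2.)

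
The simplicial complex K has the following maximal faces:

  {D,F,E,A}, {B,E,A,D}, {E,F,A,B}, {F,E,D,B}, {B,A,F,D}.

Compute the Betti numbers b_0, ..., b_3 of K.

b_0 = 1, b_1 = 0, b_2 = 0, b_3 = 1.

Order the vertices as A < B < D < E < F. Listing each simplex with vertices in this order, K has dimension 3 with simplices:

  0-simplices (5): A, B, D, E, F
  1-simplices (10): AB, AD, AE, AF, BD, BE, BF, DE, DF, EF
  2-simplices (10): ABD, ABE, ABF, ADE, ADF, AEF, BDE, BDF, BEF, DEF
  3-simplices (5): ABDE, ABDF, ABEF, ADEF, BDEF

so the chain groups are C_0 ≅ Z^5, C_1 ≅ Z^10, C_2 ≅ Z^10, C_3 ≅ Z^5.

∂_1: C_1 → C_0 maps an edge to its endpoints' difference, ∂[p,q] = q − p. For instance
  ∂DF = F − D.
As a 5×10 matrix over Z this has rank 4, with invariant factors (1,1,1,1).

Boundary ∂_2: C_2 → C_1 maps a triangle to the signed sum of its edges. For instance
  ∂ABF = BF − AF + AB,
  ∂ADE = DE − AE + AD.
As a 10×10 matrix over Z this has rank 6, with invariant factors (1,1,1,1,1,1).

The boundary map ∂_3: C_3 → C_2 sends each 3-simplex σ to the alternating sum Σ_i (−1)^i (σ with its i-th vertex removed). For instance
  ∂ABDE = BDE − ADE + ABE − ABD,
  ∂BDEF = DEF − BEF + BDF − BDE.
This gives a 10×5 integer matrix of rank 4; reducing to Smith normal form yields diagonal entries (1,1,1,1).

Now H_k = ker ∂_k / im ∂_{k+1}, so:

  H_0: rank C_0 − rank ∂_1 = 5 − 4 = 1, and the invariant factors of ∂_1 are all 1, so H_0 = Z.
  H_1: rank ker ∂_1 − rank ∂_2 = (10 − 4) − 6 = 0, and the invariant factors of ∂_2 are all 1, so H_1 = 0.
  H_2: rank ker ∂_2 − rank ∂_3 = (10 − 6) − 4 = 0, and the invariant factors of ∂_3 are all 1, so H_2 = 0.
  H_3: rank ker ∂_3 − rank ∂_4 = (5 − 4) − 0 = 1, and there is no ∂_4, so H_3 = Z.

(K is a triangulation of the 3-sphere S^3.)

Hence the Betti numbers are b_0 = 1, b_1 = 0, b_2 = 0, b_3 = 1.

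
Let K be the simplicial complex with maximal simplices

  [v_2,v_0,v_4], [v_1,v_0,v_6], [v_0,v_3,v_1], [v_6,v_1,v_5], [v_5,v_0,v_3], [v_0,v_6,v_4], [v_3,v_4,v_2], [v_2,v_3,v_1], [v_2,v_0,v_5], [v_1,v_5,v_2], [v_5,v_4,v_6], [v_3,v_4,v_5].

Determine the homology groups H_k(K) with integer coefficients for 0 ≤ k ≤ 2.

We work with the vertex ordering v_0 < v_1 < v_2 < v_3 < v_4 < v_5 < v_6. The simplices of K, each written with vertices in increasing order, are:

  0-simplices (7): [v_0], [v_1], [v_2], [v_3], [v_4], [v_5], [v_6]
  1-simplices (18): (18 of them)
  2-simplices (12): (12 of them)

Hence C_0 ≅ Z^7, C_1 ≅ Z^18, C_2 ≅ Z^12.

∂_1: C_1 → C_0 is given by ∂[p,q] = [q] − [p]. For instance
  ∂[v_0,v_1] = [v_1] − [v_0].
The resulting 7×18 matrix has rank 6, and its Smith normal form has invariant factors (1,1,1,1,1,1).

The boundary map ∂_2: C_2 → C_1 acts by ∂[p,q,r] = [q,r] − [p,r] + [p,q]. For instance
  ∂[v_4,v_5,v_6] = [v_5,v_6] − [v_4,v_6] + [v_4,v_5],
  ∂[v_0,v_2,v_4] = [v_2,v_4] − [v_0,v_4] + [v_0,v_2].
This gives a 18×12 integer matrix of rank 12; reducing to Smith normal form yields diagonal entries (1,1,1,1,1,1,1,1,1,1,1,2).

Now H_k = ker ∂_k / im ∂_{k+1}, so:

  H_0: rank C_0 − rank ∂_1 = 7 − 6 = 1, and the invariant factors of ∂_1 are all 1, so H_0 = Z.
  H_1: rank ker ∂_1 − rank ∂_2 = (18 − 6) − 12 = 0, and ∂_2 has invariant factor 2 > 1, so H_1 = Z_2.
  H_2: rank ker ∂_2 − rank ∂_3 = (12 − 12) − 0 = 0, and there is no ∂_3, so H_2 = 0.

As a check, the Euler characteristic is 7 − 18 + 12 = 1, which agrees with 1 − 0 + 0 = 1.

H_0 ≅ Z,  H_1 ≅ Z_2,  H_2 = 0.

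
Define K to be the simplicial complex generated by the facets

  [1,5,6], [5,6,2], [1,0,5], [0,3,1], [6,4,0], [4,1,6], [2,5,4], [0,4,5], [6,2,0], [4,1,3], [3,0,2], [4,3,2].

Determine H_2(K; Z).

H_2 = 0.

Fix the vertex order 0 < 1 < 2 < 3 < 4 < 5 < 6 and write every simplex with vertices in increasing order. Then dim K = 2 and the simplices of K are:

  0-simplices (7): [0], [1], [2], [3], [4], [5], [6]
  1-simplices (18): [0,1], [0,2], [0,3], [0,4], [0,5], [0,6], [1,3], [1,4], [1,5], [1,6], [2,3], [2,4], [2,5], [2,6], [3,4], [4,5], [4,6], [5,6]
  2-simplices (12): [0,1,3], [0,1,5], [0,2,3], [0,2,6], [0,4,5], [0,4,6], [1,3,4], [1,4,6], [1,5,6], [2,3,4], [2,4,5], [2,5,6]

so the chain groups are C_0 ≅ Z^7, C_1 ≅ Z^18, C_2 ≅ Z^12.

Boundary ∂_1: C_1 → C_0 maps an edge to its endpoints' difference, ∂[p,q] = q − p.
This gives a 7×18 integer matrix of rank 6; reducing to Smith normal form yields diagonal entries (1,1,1,1,1,1).

Boundary ∂_2: C_2 → C_1 maps a triangle to the signed sum of its edges. For instance
  ∂[0,2,3] = [2,3] − [0,3] + [0,2],
  ∂[0,1,3] = [1,3] − [0,3] + [0,1].
The resulting 18×12 matrix has rank 12, and its Smith normal form has invariant factors (1,1,1,1,1,1,1,1,1,1,1,2).

From H_k ≅ ker(∂_k) / im(∂_{k+1}) we obtain:

  H_2: rank ker ∂_2 − rank ∂_3 = (12 − 12) − 0 = 0, and there is no ∂_3, so H_2 ≅ 0.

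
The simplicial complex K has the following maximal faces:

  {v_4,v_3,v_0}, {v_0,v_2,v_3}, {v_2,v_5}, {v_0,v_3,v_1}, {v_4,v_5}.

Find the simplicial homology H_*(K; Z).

Order the vertices as v_0 < v_1 < v_2 < v_3 < v_4 < v_5. Listing each simplex with vertices in this order, K has dimension 2 with simplices:

  0-simplices (6): [v_0], [v_1], [v_2], [v_3], [v_4], [v_5]
  1-simplices (9): [v_0,v_1], [v_0,v_2], [v_0,v_3], [v_0,v_4], [v_1,v_3], [v_2,v_3], [v_2,v_5], [v_3,v_4], [v_4,v_5]
  2-simplices (3): [v_0,v_1,v_3], [v_0,v_2,v_3], [v_0,v_3,v_4]

giving chain groups C_0 ≅ Z^6, C_1 ≅ Z^9, C_2 ≅ Z^3.

∂_1: C_1 → C_0 is given by ∂[p,q] = [q] − [p]. For instance
  ∂[v_4,v_5] = [v_5] − [v_4].
The 6×9 boundary matrix has rank 5 and Smith normal form diag(1,1,1,1,1).

∂_2: C_2 → C_1 acts by ∂[p,q,r] = [q,r] − [p,r] + [p,q]. For instance
  ∂[v_0,v_3,v_4] = [v_3,v_4] − [v_0,v_4] + [v_0,v_3],
  ∂[v_0,v_2,v_3] = [v_2,v_3] − [v_0,v_3] + [v_0,v_2].
This gives a 9×3 integer matrix of rank 3; reducing to Smith normal form yields diagonal entries (1,1,1).

From H_k ≅ ker(∂_k) / im(∂_{k+1}) we obtain:

  H_0: rank C_0 − rank ∂_1 = 6 − 5 = 1, and the invariant factors of ∂_1 are all 1, so H_0 ≅ Z.
  H_1: rank ker ∂_1 − rank ∂_2 = (9 − 5) − 3 = 1, and the invariant factors of ∂_2 are all 1, so H_1 ≅ Z.
  H_2: rank ker ∂_2 − rank ∂_3 = (3 − 3) − 0 = 0, and there is no ∂_3, so H_2 ≅ 0.

As a check, the Euler characteristic is 6 − 9 + 3 = 0, which agrees with 1 − 1 + 0 = 0.

H_0 = Z,  H_1 = Z,  H_2 = 0.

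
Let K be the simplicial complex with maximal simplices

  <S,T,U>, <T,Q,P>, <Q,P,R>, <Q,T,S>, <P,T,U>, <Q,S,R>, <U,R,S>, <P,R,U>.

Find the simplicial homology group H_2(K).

H_2 ≅ Z.

We work with the vertex ordering P < Q < R < S < T < U. The simplices of K, each written with vertices in increasing order, are:

  0-simplices (6): P, Q, R, S, T, U
  1-simplices (12): PQ, PR, PT, PU, QR, QS, QT, RS, RU, ST, SU, TU
  2-simplices (8): PQR, PQT, PRU, PTU, QRS, QST, RSU, STU

Hence C_0 ≅ Z^6, C_1 ≅ Z^12, C_2 ≅ Z^8.

Boundary ∂_1: C_1 → C_0 sends each edge [p,q] (with p < q) to q − p.
As a 6×12 matrix over Z this has rank 5, with invariant factors (1,1,1,1,1).

∂_2: C_2 → C_1 sends each 2-simplex [p,q,r] to [q,r] − [p,r] + [p,q]. For instance
  ∂PQT = QT − PT + PQ,
  ∂PRU = RU − PU + PR.
The resulting 12×8 matrix has rank 7, and its Smith normal form has invariant factors (1,1,1,1,1,1,1).

Reading off H_k = ker ∂_k / im ∂_{k+1}:

  H_2: rank ker ∂_2 − rank ∂_3 = (8 − 7) − 0 = 1, and there is no ∂_3, so H_2 ≅ Z.

(K is a triangulation of the 2-sphere S^2.)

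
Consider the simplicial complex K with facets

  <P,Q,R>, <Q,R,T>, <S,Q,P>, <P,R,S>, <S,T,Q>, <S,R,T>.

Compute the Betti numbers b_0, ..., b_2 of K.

We work with the vertex ordering P < Q < R < S < T. The simplices of K, each written with vertices in increasing order, are:

  0-simplices (5): P, Q, R, S, T
  1-simplices (9): PQ, PR, PS, QR, QS, QT, RS, RT, ST
  2-simplices (6): PQR, PQS, PRS, QRT, QST, RST

so the chain groups are C_0 ≅ Z^5, C_1 ≅ Z^9, C_2 ≅ Z^6.

Boundary ∂_1: C_1 → C_0 is given by ∂[p,q] = [q] − [p].
The 5×9 boundary matrix has rank 4 and Smith normal form diag(1,1,1,1).

The boundary map ∂_2: C_2 → C_1 maps a triangle to the signed sum of its edges. For instance
  ∂QST = ST − QT + QS,
  ∂PRS = RS − PS + PR.
As a 9×6 matrix over Z this has rank 5, with invariant factors (1,1,1,1,1).

Reading off H_k = ker ∂_k / im ∂_{k+1}:

  H_0: rank C_0 − rank ∂_1 = 5 − 4 = 1, and the invariant factors of ∂_1 are all 1, so H_0 ≅ Z.
  H_1: rank ker ∂_1 − rank ∂_2 = (9 − 4) − 5 = 0, and the invariant factors of ∂_2 are all 1, so H_1 ≅ 0.
  H_2: rank ker ∂_2 − rank ∂_3 = (6 − 5) − 0 = 1, and there is no ∂_3, so H_2 ≅ Z.

Hence the Betti numbers are b_0 = 1, b_1 = 0, b_2 = 1.

b_0 = 1, b_1 = 0, b_2 = 1.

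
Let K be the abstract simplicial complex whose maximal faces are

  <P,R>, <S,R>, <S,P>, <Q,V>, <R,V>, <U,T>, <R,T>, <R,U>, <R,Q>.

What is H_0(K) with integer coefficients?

Fix the vertex order P < Q < R < S < T < U < V and write every simplex with vertices in increasing order. Then dim K = 1 and the simplices of K are:

  0-simplices (7): P, Q, R, S, T, U, V
  1-simplices (9): PR, PS, QR, QV, RS, RT, RU, RV, TU

Hence C_0 ≅ Z^7, C_1 ≅ Z^9.

∂_1: C_1 → C_0 sends each edge [p,q] (with p < q) to q − p. For instance
  ∂RV = V − R.
This gives a 7×9 integer matrix of rank 6; reducing to Smith normal form yields diagonal entries (1,1,1,1,1,1).

From H_k ≅ ker(∂_k) / im(∂_{k+1}) we obtain:

  H_0: rank C_0 − rank ∂_1 = 7 − 6 = 1, and the invariant factors of ∂_1 are all 1, so H_0 ≅ Z.

H_0 ≅ Z.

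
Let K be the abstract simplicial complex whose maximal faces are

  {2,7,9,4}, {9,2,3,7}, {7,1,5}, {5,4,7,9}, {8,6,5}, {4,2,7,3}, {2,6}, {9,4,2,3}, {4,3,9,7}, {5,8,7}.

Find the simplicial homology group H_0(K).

H_0 = Z.

K has 9 vertices, 20 edges, 16 triangles, 6 3-simplices.
rank ∂_0 = 0, rank ∂_1 = 8 ⇒ b_0 = 9 − 0 − 8 = 1; all invariant factors of ∂_1 are 1 so no torsion. So H_0 ≅ Z.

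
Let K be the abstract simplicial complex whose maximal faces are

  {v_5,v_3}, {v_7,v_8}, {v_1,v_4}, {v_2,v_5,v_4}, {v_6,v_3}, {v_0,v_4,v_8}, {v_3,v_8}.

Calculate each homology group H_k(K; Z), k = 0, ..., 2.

H_0 ≅ Z,  H_1 ≅ Z,  H_2 = 0.

Fix the vertex order v_0 < v_1 < v_2 < v_3 < v_4 < v_5 < v_6 < v_7 < v_8 and write every simplex with vertices in increasing order. Then dim K = 2 and the simplices of K are:

  0-simplices (9): [v_0], [v_1], [v_2], [v_3], [v_4], [v_5], [v_6], [v_7], [v_8]
  1-simplices (11): [v_0,v_4], [v_0,v_8], [v_1,v_4], [v_2,v_4], [v_2,v_5], [v_3,v_5], [v_3,v_6], [v_3,v_8], [v_4,v_5], [v_4,v_8], [v_7,v_8]
  2-simplices (2): [v_0,v_4,v_8], [v_2,v_4,v_5]

giving chain groups C_0 ≅ Z^9, C_1 ≅ Z^11, C_2 ≅ Z^2.

∂_1: C_1 → C_0 maps an edge to its endpoints' difference, ∂[p,q] = q − p.
As a 9×11 matrix over Z this has rank 8, with invariant factors (1,1,1,1,1,1,1,1).

The boundary map ∂_2: C_2 → C_1 maps a triangle to the signed sum of its edges. For instance
  ∂[v_2,v_4,v_5] = [v_4,v_5] − [v_2,v_5] + [v_2,v_4],
  ∂[v_0,v_4,v_8] = [v_4,v_8] − [v_0,v_8] + [v_0,v_4].
The resulting 11×2 matrix has rank 2, and its Smith normal form has invariant factors (1,1).

From H_k ≅ ker(∂_k) / im(∂_{k+1}) we obtain:

  H_0: rank C_0 − rank ∂_1 = 9 − 8 = 1, and the invariant factors of ∂_1 are all 1, so H_0 = Z.
  H_1: rank ker ∂_1 − rank ∂_2 = (11 − 8) − 2 = 1, and the invariant factors of ∂_2 are all 1, so H_1 = Z.
  H_2: rank ker ∂_2 − rank ∂_3 = (2 − 2) − 0 = 0, and there is no ∂_3, so H_2 = 0.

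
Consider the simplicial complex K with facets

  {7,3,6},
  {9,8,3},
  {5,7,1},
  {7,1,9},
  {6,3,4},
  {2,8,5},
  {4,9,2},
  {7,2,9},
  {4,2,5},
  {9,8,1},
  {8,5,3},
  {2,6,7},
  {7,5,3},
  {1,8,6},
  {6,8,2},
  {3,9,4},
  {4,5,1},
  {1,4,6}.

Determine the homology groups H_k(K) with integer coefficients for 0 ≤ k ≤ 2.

We work with the vertex ordering 1 < 2 < 3 < 4 < 5 < 6 < 7 < 8 < 9. The simplices of K, each written with vertices in increasing order, are:

  0-simplices (9): [1], [2], [3], [4], [5], [6], [7], [8], [9]
  1-simplices (27): (27 of them)
  2-simplices (18): [1,4,5], [1,4,6], [1,5,7], [1,6,8], [1,7,9], [1,8,9], [2,4,5], [2,4,9], [2,5,8], [2,6,7], [2,6,8], [2,7,9], [3,4,6], [3,4,9], [3,5,7], [3,5,8], [3,6,7], [3,8,9]

Hence C_0 ≅ Z^9, C_1 ≅ Z^27, C_2 ≅ Z^18.

∂_1: C_1 → C_0 is given by ∂[p,q] = [q] − [p]. For instance
  ∂[4,9] = [9] − [4].
The resulting 9×27 matrix has rank 8, and its Smith normal form has invariant factors (1,1,1,1,1,1,1,1).

∂_2: C_2 → C_1 sends each 2-simplex [p,q,r] to [q,r] − [p,r] + [p,q]. For instance
  ∂[3,5,8] = [5,8] − [3,8] + [3,5],
  ∂[2,5,8] = [5,8] − [2,8] + [2,5].
The 27×18 boundary matrix has rank 17 and Smith normal form diag(1,1,1,1,1,1,1,1,1,1,1,1,1,1,1,1,1).

Now H_k = ker ∂_k / im ∂_{k+1}, so:

  H_0: rank C_0 − rank ∂_1 = 9 − 8 = 1, and the invariant factors of ∂_1 are all 1, so H_0 = Z.
  H_1: rank ker ∂_1 − rank ∂_2 = (27 − 8) − 17 = 2, and the invariant factors of ∂_2 are all 1, so H_1 = Z^2.
  H_2: rank ker ∂_2 − rank ∂_3 = (18 − 17) − 0 = 1, and there is no ∂_3, so H_2 = Z.

As a check, the Euler characteristic is 9 − 27 + 18 = 0, which agrees with 1 − 2 + 1 = 0.

H_0 = Z,  H_1 = Z^2,  H_2 = Z.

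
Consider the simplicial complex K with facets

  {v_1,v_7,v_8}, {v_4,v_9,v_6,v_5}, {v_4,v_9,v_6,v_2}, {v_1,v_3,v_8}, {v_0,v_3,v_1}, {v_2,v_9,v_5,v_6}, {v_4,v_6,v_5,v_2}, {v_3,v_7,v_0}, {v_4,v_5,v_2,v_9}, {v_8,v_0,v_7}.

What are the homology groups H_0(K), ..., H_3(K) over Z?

H_0 = Z^2,  H_1 = Z,  H_2 = 0,  H_3 = Z.

Take the total order v_0 < v_1 < v_2 < v_3 < v_4 < v_5 < v_6 < v_7 < v_8 < v_9 on the vertex set. Then K (dimension 3) consists of the simplices:

  0-simplices (10): [v_0], [v_1], [v_2], [v_3], [v_4], [v_5], [v_6], [v_7], [v_8], [v_9]
  1-simplices (20): (20 of them)
  2-simplices (15): (15 of them)
  3-simplices (5): [v_2,v_4,v_5,v_6], [v_2,v_4,v_5,v_9], [v_2,v_4,v_6,v_9], [v_2,v_5,v_6,v_9], [v_4,v_5,v_6,v_9]

Hence C_0 ≅ Z^10, C_1 ≅ Z^20, C_2 ≅ Z^15, C_3 ≅ Z^5.

∂_1: C_1 → C_0 maps an edge to its endpoints' difference, ∂[p,q] = q − p.
As a 10×20 matrix over Z this has rank 8, with invariant factors (1,1,1,1,1,1,1,1).

∂_2: C_2 → C_1 maps a triangle to the signed sum of its edges. For instance
  ∂[v_2,v_4,v_9] = [v_4,v_9] − [v_2,v_9] + [v_2,v_4],
  ∂[v_1,v_3,v_8] = [v_3,v_8] − [v_1,v_8] + [v_1,v_3].
This gives a 20×15 integer matrix of rank 11; reducing to Smith normal form yields diagonal entries (1,1,1,1,1,1,1,1,1,1,1).

Boundary ∂_3: C_3 → C_2 sends each 3-simplex σ to the alternating sum Σ_i (−1)^i (σ with its i-th vertex removed). For instance
  ∂[v_2,v_4,v_5,v_9] = [v_4,v_5,v_9] − [v_2,v_5,v_9] + [v_2,v_4,v_9] − [v_2,v_4,v_5],
  ∂[v_4,v_5,v_6,v_9] = [v_5,v_6,v_9] − [v_4,v_6,v_9] + [v_4,v_5,v_9] − [v_4,v_5,v_6].
The 15×5 boundary matrix has rank 4 and Smith normal form diag(1,1,1,1).

From H_k ≅ ker(∂_k) / im(∂_{k+1}) we obtain:

  H_0: rank C_0 − rank ∂_1 = 10 − 8 = 2, and the invariant factors of ∂_1 are all 1, so H_0 ≅ Z^2.
  H_1: rank ker ∂_1 − rank ∂_2 = (20 − 8) − 11 = 1, and the invariant factors of ∂_2 are all 1, so H_1 ≅ Z.
  H_2: rank ker ∂_2 − rank ∂_3 = (15 − 11) − 4 = 0, and the invariant factors of ∂_3 are all 1, so H_2 ≅ 0.
  H_3: rank ker ∂_3 − rank ∂_4 = (5 − 4) − 0 = 1, and there is no ∂_4, so H_3 ≅ Z.

As a check, the Euler characteristic is 10 − 20 + 15 − 5 = 0, which agrees with 2 − 1 + 0 − 1 = 0.
(K is a triangulation of the disjoint union of the Möbius band and the 3-sphere S^3.)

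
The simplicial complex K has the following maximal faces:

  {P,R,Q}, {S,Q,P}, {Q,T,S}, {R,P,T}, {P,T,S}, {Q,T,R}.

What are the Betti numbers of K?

b_0 = 1, b_1 = 0, b_2 = 1.

Order the vertices as P < Q < R < S < T. Listing each simplex with vertices in this order, K has dimension 2 with simplices:

  0-simplices (5): P, Q, R, S, T
  1-simplices (9): PQ, PR, PS, PT, QR, QS, QT, RT, ST
  2-simplices (6): PQR, PQS, PRT, PST, QRT, QST

Hence C_0 ≅ Z^5, C_1 ≅ Z^9, C_2 ≅ Z^6.

Boundary ∂_1: C_1 → C_0 maps an edge to its endpoints' difference, ∂[p,q] = q − p. For instance
  ∂PT = T − P.
This gives a 5×9 integer matrix of rank 4; reducing to Smith normal form yields diagonal entries (1,1,1,1).

The boundary map ∂_2: C_2 → C_1 acts by ∂[p,q,r] = [q,r] − [p,r] + [p,q]. For instance
  ∂PRT = RT − PT + PR,
  ∂QST = ST − QT + QS.
The resulting 9×6 matrix has rank 5, and its Smith normal form has invariant factors (1,1,1,1,1).

Now H_k = ker ∂_k / im ∂_{k+1}, so:

  H_0: rank C_0 − rank ∂_1 = 5 − 4 = 1, and the invariant factors of ∂_1 are all 1, so H_0 = Z.
  H_1: rank ker ∂_1 − rank ∂_2 = (9 − 4) − 5 = 0, and the invariant factors of ∂_2 are all 1, so H_1 = 0.
  H_2: rank ker ∂_2 − rank ∂_3 = (6 − 5) − 0 = 1, and there is no ∂_3, so H_2 = Z.

(K is a triangulation of the 2-sphere S^2.)

Hence the Betti numbers are b_0 = 1, b_1 = 0, b_2 = 1.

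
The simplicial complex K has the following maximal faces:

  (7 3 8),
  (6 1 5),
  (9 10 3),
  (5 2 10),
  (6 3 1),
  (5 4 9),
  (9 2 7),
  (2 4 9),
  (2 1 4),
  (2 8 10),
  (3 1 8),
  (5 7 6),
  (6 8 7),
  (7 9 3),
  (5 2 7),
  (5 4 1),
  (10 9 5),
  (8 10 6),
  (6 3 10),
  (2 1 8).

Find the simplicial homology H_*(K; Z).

H_0 ≅ Z,  H_1 ≅ Z × Z/2,  H_2 = 0.

Take the total order 1 < 2 < 3 < 4 < 5 < 6 < 7 < 8 < 9 < 10 on the vertex set. Then K (dimension 2) consists of the simplices:

  0-simplices (10): [1], [2], [3], [4], [5], [6], [7], [8], [9], [10]
  1-simplices (30): (30 of them)
  2-simplices (20): (20 of them)

giving chain groups C_0 ≅ Z^10, C_1 ≅ Z^30, C_2 ≅ Z^20.

The boundary map ∂_1: C_1 → C_0 sends each edge [p,q] (with p < q) to q − p. For instance
  ∂[5,10] = [10] − [5].
As a 10×30 matrix over Z this has rank 9, with invariant factors (1,1,1,1,1,1,1,1,1).

Boundary ∂_2: C_2 → C_1 sends each 2-simplex [p,q,r] to [q,r] − [p,r] + [p,q]. For instance
  ∂[3,7,8] = [7,8] − [3,8] + [3,7],
  ∂[1,4,5] = [4,5] − [1,5] + [1,4].
The 30×20 boundary matrix has rank 20 and Smith normal form diag(1,1,1,1,1,1,1,1,1,1,1,1,1,1,1,1,1,1,1,2).

From H_k ≅ ker(∂_k) / im(∂_{k+1}) we obtain:

  H_0: rank C_0 − rank ∂_1 = 10 − 9 = 1, and the invariant factors of ∂_1 are all 1, so H_0 = Z.
  H_1: rank ker ∂_1 − rank ∂_2 = (30 − 9) − 20 = 1, and ∂_2 has invariant factor 2 > 1, so H_1 = Z × Z/2.
  H_2: rank ker ∂_2 − rank ∂_3 = (20 − 20) − 0 = 0, and there is no ∂_3, so H_2 = 0.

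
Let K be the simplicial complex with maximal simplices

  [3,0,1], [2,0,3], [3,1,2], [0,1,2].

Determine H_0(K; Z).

H_0 = Z.

Fix the vertex order 0 < 1 < 2 < 3 and write every simplex with vertices in increasing order. Then dim K = 2 and the simplices of K are:

  0-simplices (4): [0], [1], [2], [3]
  1-simplices (6): [0,1], [0,2], [0,3], [1,2], [1,3], [2,3]
  2-simplices (4): [0,1,2], [0,1,3], [0,2,3], [1,2,3]

so the chain groups are C_0 ≅ Z^4, C_1 ≅ Z^6, C_2 ≅ Z^4.

∂_1: C_1 → C_0 sends each edge [p,q] (with p < q) to q − p. For instance
  ∂[1,2] = [2] − [1].
As a 4×6 matrix over Z this has rank 3, with invariant factors (1,1,1).

∂_2: C_2 → C_1 maps a triangle to the signed sum of its edges. For instance
  ∂[0,1,3] = [1,3] − [0,3] + [0,1],
  ∂[0,1,2] = [1,2] − [0,2] + [0,1].
The 6×4 boundary matrix has rank 3 and Smith normal form diag(1,1,1).

Now H_k = ker ∂_k / im ∂_{k+1}, so:

  H_0: rank C_0 − rank ∂_1 = 4 − 3 = 1, and the invariant factors of ∂_1 are all 1, so H_0 ≅ Z.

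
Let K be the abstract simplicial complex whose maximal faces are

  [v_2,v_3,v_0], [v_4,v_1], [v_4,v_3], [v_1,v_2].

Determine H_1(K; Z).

H_1 ≅ Z.

Order the vertices as v_0 < v_1 < v_2 < v_3 < v_4. Listing each simplex with vertices in this order, K has dimension 2 with simplices:

  0-simplices (5): [v_0], [v_1], [v_2], [v_3], [v_4]
  1-simplices (6): [v_0,v_2], [v_0,v_3], [v_1,v_2], [v_1,v_4], [v_2,v_3], [v_3,v_4]
  2-simplices (1): [v_0,v_2,v_3]

Hence C_0 ≅ Z^5, C_1 ≅ Z^6, C_2 ≅ Z^1.

∂_1: C_1 → C_0 sends each edge [p,q] (with p < q) to q − p. For instance
  ∂[v_1,v_2] = [v_2] − [v_1].
This gives a 5×6 integer matrix of rank 4; reducing to Smith normal form yields diagonal entries (1,1,1,1).

Boundary ∂_2: C_2 → C_1 maps a triangle to the signed sum of its edges. For instance
  ∂[v_0,v_2,v_3] = [v_2,v_3] − [v_0,v_3] + [v_0,v_2].
The resulting 6×1 matrix has rank 1, and its Smith normal form has invariant factors (1).

Reading off H_k = ker ∂_k / im ∂_{k+1}:

  H_1: rank ker ∂_1 − rank ∂_2 = (6 − 4) − 1 = 1, and the invariant factors of ∂_2 are all 1, so H_1 = Z.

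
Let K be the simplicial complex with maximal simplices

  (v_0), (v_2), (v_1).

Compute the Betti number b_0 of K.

Order the vertices as v_0 < v_1 < v_2. Listing each simplex with vertices in this order, K has dimension 0 with simplices:

  0-simplices (3): [v_0], [v_1], [v_2]

so the chain groups are C_0 ≅ Z^3.

Reading off H_k = ker ∂_k / im ∂_{k+1}:

  H_0: rank C_0 − rank ∂_1 = 3 − 0 = 3, and there is no ∂_1, so H_0 ≅ Z^3.

(K is a triangulation of a set of 3 points.)

Hence the Betti numbers are b_0 = 3.

b_0 = 3.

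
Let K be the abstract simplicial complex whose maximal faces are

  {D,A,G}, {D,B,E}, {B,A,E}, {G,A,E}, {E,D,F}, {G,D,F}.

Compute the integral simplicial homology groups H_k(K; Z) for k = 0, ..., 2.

H_0 = Z,  H_1 = Z,  H_2 = 0.

We work with the vertex ordering A < B < D < E < F < G. The simplices of K, each written with vertices in increasing order, are:

  0-simplices (6): A, B, D, E, F, G
  1-simplices (12): AB, AD, AE, AG, BD, BE, DE, DF, DG, EF, EG, FG
  2-simplices (6): ABE, ADG, AEG, BDE, DEF, DFG

giving chain groups C_0 ≅ Z^6, C_1 ≅ Z^12, C_2 ≅ Z^6.

Boundary ∂_1: C_1 → C_0 sends each edge [p,q] (with p < q) to q − p.
The 6×12 boundary matrix has rank 5 and Smith normal form diag(1,1,1,1,1).

∂_2: C_2 → C_1 acts by ∂[p,q,r] = [q,r] − [p,r] + [p,q]. For instance
  ∂DFG = FG − DG + DF,
  ∂ADG = DG − AG + AD.
The resulting 12×6 matrix has rank 6, and its Smith normal form has invariant factors (1,1,1,1,1,1).

Computing H_k = (kernel of ∂_k) / (image of ∂_{k+1}):

  H_0: rank C_0 − rank ∂_1 = 6 − 5 = 1, and the invariant factors of ∂_1 are all 1, so H_0 = Z.
  H_1: rank ker ∂_1 − rank ∂_2 = (12 − 5) − 6 = 1, and the invariant factors of ∂_2 are all 1, so H_1 = Z.
  H_2: rank ker ∂_2 − rank ∂_3 = (6 − 6) − 0 = 0, and there is no ∂_3, so H_2 = 0.

(K is a triangulation of the cylinder S^1 x I.)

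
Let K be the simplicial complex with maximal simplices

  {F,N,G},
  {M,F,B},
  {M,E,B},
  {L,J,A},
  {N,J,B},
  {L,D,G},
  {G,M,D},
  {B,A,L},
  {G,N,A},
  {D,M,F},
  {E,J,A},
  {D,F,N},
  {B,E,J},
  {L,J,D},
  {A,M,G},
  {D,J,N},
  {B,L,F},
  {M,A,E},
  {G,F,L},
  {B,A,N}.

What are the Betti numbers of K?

b_0 = 1, b_1 = 1, b_2 = 0.

Fix the vertex order A < B < D < E < F < G < J < L < M < N and write every simplex with vertices in increasing order. Then dim K = 2 and the simplices of K are:

  0-simplices (10): A, B, D, E, F, G, J, L, M, N
  1-simplices (30): AB, AE, AG, AJ, AL, AM, AN, BE, BF, BJ, BL, BM, BN, DF, DG, DJ, DL, DM, DN, EJ, EM, FG, FL, FM, FN, GL, GM, GN, JL, JN
  2-simplices (20): ABL, ABN, AEJ, AEM, AGM, AGN, AJL, BEJ, BEM, BFL, BFM, BJN, DFM, DFN, DGL, DGM, DJL, DJN, FGL, FGN

giving chain groups C_0 ≅ Z^10, C_1 ≅ Z^30, C_2 ≅ Z^20.

∂_1: C_1 → C_0 maps an edge to its endpoints' difference, ∂[p,q] = q − p. For instance
  ∂GM = M − G.
The 10×30 boundary matrix has rank 9 and Smith normal form diag(1,1,1,1,1,1,1,1,1).

∂_2: C_2 → C_1 acts by ∂[p,q,r] = [q,r] − [p,r] + [p,q]. For instance
  ∂DJL = JL − DL + DJ,
  ∂AGM = GM − AM + AG.
This gives a 30×20 integer matrix of rank 20; reducing to Smith normal form yields diagonal entries (1,1,1,1,1,1,1,1,1,1,1,1,1,1,1,1,1,1,1,2).

Now H_k = ker ∂_k / im ∂_{k+1}, so:

  H_0: rank C_0 − rank ∂_1 = 10 − 9 = 1, and the invariant factors of ∂_1 are all 1, so H_0 ≅ Z.
  H_1: rank ker ∂_1 − rank ∂_2 = (30 − 9) − 20 = 1, and ∂_2 has invariant factor 2 > 1, so H_1 ≅ Z ⊕ Z/2.
  H_2: rank ker ∂_2 − rank ∂_3 = (20 − 20) − 0 = 0, and there is no ∂_3, so H_2 ≅ 0.

(K is a triangulation of the Klein bottle.)

Hence the Betti numbers are b_0 = 1, b_1 = 1, b_2 = 0.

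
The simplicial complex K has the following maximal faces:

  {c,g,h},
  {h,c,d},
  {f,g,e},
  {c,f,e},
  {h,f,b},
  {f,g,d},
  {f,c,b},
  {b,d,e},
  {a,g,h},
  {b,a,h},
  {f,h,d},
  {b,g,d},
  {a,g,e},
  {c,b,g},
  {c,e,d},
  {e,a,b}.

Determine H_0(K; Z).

H_0 = Z.

We work with the vertex ordering a < b < c < d < e < f < g < h. The simplices of K, each written with vertices in increasing order, are:

  0-simplices (8): a, b, c, d, e, f, g, h
  1-simplices (24): ab, ae, ag, ah, bc, bd, be, bf, bg, bh, cd, ce, cf, cg, ch, de, df, dg, dh, ef, eg, fg, fh, gh
  2-simplices (16): abe, abh, aeg, agh, bcf, bcg, bde, bdg, bfh, cde, cdh, cef, cgh, dfg, dfh, efg

Hence C_0 ≅ Z^8, C_1 ≅ Z^24, C_2 ≅ Z^16.

∂_1: C_1 → C_0 sends each edge [p,q] (with p < q) to q − p. For instance
  ∂bd = d − b.
As a 8×24 matrix over Z this has rank 7, with invariant factors (1,1,1,1,1,1,1).

The boundary map ∂_2: C_2 → C_1 sends each 2-simplex [p,q,r] to [q,r] − [p,r] + [p,q]. For instance
  ∂abh = bh − ah + ab,
  ∂dfg = fg − dg + df.
As a 24×16 matrix over Z this has rank 15, with invariant factors (1,1,1,1,1,1,1,1,1,1,1,1,1,1,1).

From H_k ≅ ker(∂_k) / im(∂_{k+1}) we obtain:

  H_0: rank C_0 − rank ∂_1 = 8 − 7 = 1, and the invariant factors of ∂_1 are all 1, so H_0 = Z.

(K is a triangulation of the torus T^2.)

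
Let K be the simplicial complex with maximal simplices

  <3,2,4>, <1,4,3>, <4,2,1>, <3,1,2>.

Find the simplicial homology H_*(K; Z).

We work with the vertex ordering 1 < 2 < 3 < 4. The simplices of K, each written with vertices in increasing order, are:

  0-simplices (4): [1], [2], [3], [4]
  1-simplices (6): [1,2], [1,3], [1,4], [2,3], [2,4], [3,4]
  2-simplices (4): [1,2,3], [1,2,4], [1,3,4], [2,3,4]

giving chain groups C_0 ≅ Z^4, C_1 ≅ Z^6, C_2 ≅ Z^4.

Boundary ∂_1: C_1 → C_0 sends each edge [p,q] (with p < q) to q − p.
The 4×6 boundary matrix has rank 3 and Smith normal form diag(1,1,1).

The boundary map ∂_2: C_2 → C_1 maps a triangle to the signed sum of its edges. For instance
  ∂[1,3,4] = [3,4] − [1,4] + [1,3],
  ∂[1,2,3] = [2,3] − [1,3] + [1,2].
The resulting 6×4 matrix has rank 3, and its Smith normal form has invariant factors (1,1,1).

From H_k ≅ ker(∂_k) / im(∂_{k+1}) we obtain:

  H_0: rank C_0 − rank ∂_1 = 4 − 3 = 1, and the invariant factors of ∂_1 are all 1, so H_0 = Z.
  H_1: rank ker ∂_1 − rank ∂_2 = (6 − 3) − 3 = 0, and the invariant factors of ∂_2 are all 1, so H_1 = 0.
  H_2: rank ker ∂_2 − rank ∂_3 = (4 − 3) − 0 = 1, and there is no ∂_3, so H_2 = Z.

As a check, the Euler characteristic is 4 − 6 + 4 = 2, which agrees with 1 − 0 + 1 = 2.

H_0 = Z,  H_1 = 0,  H_2 = Z.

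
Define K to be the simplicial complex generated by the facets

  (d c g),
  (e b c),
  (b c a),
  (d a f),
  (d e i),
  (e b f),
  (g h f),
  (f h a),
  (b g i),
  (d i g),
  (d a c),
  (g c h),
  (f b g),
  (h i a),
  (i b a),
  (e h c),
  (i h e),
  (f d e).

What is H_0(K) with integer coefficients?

Order the vertices as a < b < c < d < e < f < g < h < i. Listing each simplex with vertices in this order, K has dimension 2 with simplices:

  0-simplices (9): a, b, c, d, e, f, g, h, i
  1-simplices (27): ab, ac, ad, af, ah, ai, bc, be, bf, bg, bi, cd, ce, cg, ch, de, df, dg, di, ef, eh, ei, fg, fh, gh, gi, hi
  2-simplices (18): abc, abi, acd, adf, afh, ahi, bce, bef, bfg, bgi, cdg, ceh, cgh, def, dei, dgi, ehi, fgh

so the chain groups are C_0 ≅ Z^9, C_1 ≅ Z^27, C_2 ≅ Z^18.

Boundary ∂_1: C_1 → C_0 maps an edge to its endpoints' difference, ∂[p,q] = q − p. For instance
  ∂bi = i − b.
The resulting 9×27 matrix has rank 8, and its Smith normal form has invariant factors (1,1,1,1,1,1,1,1).

The boundary map ∂_2: C_2 → C_1 sends each 2-simplex [p,q,r] to [q,r] − [p,r] + [p,q]. For instance
  ∂ceh = eh − ch + ce,
  ∂dei = ei − di + de.
The 27×18 boundary matrix has rank 17 and Smith normal form diag(1,1,1,1,1,1,1,1,1,1,1,1,1,1,1,1,1).

Reading off H_k = ker ∂_k / im ∂_{k+1}:

  H_0: rank C_0 − rank ∂_1 = 9 − 8 = 1, and the invariant factors of ∂_1 are all 1, so H_0 ≅ Z.

H_0 = Z.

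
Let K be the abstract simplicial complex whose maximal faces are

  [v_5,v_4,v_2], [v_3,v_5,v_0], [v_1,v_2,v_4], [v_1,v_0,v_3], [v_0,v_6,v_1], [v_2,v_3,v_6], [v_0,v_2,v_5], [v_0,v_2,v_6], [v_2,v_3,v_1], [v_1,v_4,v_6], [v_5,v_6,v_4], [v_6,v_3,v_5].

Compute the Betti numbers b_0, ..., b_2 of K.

Take the total order v_0 < v_1 < v_2 < v_3 < v_4 < v_5 < v_6 on the vertex set. Then K (dimension 2) consists of the simplices:

  0-simplices (7): [v_0], [v_1], [v_2], [v_3], [v_4], [v_5], [v_6]
  1-simplices (18): (18 of them)
  2-simplices (12): (12 of them)

so the chain groups are C_0 ≅ Z^7, C_1 ≅ Z^18, C_2 ≅ Z^12.

The boundary map ∂_1: C_1 → C_0 maps an edge to its endpoints' difference, ∂[p,q] = q − p.
The resulting 7×18 matrix has rank 6, and its Smith normal form has invariant factors (1,1,1,1,1,1).

Boundary ∂_2: C_2 → C_1 acts by ∂[p,q,r] = [q,r] − [p,r] + [p,q]. For instance
  ∂[v_2,v_4,v_5] = [v_4,v_5] − [v_2,v_5] + [v_2,v_4],
  ∂[v_3,v_5,v_6] = [v_5,v_6] − [v_3,v_6] + [v_3,v_5].
This gives a 18×12 integer matrix of rank 12; reducing to Smith normal form yields diagonal entries (1,1,1,1,1,1,1,1,1,1,1,2).

From H_k ≅ ker(∂_k) / im(∂_{k+1}) we obtain:

  H_0: rank C_0 − rank ∂_1 = 7 − 6 = 1, and the invariant factors of ∂_1 are all 1, so H_0 ≅ Z.
  H_1: rank ker ∂_1 − rank ∂_2 = (18 − 6) − 12 = 0, and ∂_2 has invariant factor 2 > 1, so H_1 ≅ Z/2.
  H_2: rank ker ∂_2 − rank ∂_3 = (12 − 12) − 0 = 0, and there is no ∂_3, so H_2 ≅ 0.

As a check, the Euler characteristic is 7 − 18 + 12 = 1, which agrees with 1 − 0 + 0 = 1.
(K is a triangulation of the real projective plane RP^2.)

Hence the Betti numbers are b_0 = 1, b_1 = 0, b_2 = 0.

b_0 = 1, b_1 = 0, b_2 = 0.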